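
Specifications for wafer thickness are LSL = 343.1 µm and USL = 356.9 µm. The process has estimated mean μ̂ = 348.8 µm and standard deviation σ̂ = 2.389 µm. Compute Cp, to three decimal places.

Cp = (USL − LSL) / (6σ̂) = (356.9 − 343.1) / (6 × 2.389) = 13.8000 / 14.3340 = 0.9627

0.963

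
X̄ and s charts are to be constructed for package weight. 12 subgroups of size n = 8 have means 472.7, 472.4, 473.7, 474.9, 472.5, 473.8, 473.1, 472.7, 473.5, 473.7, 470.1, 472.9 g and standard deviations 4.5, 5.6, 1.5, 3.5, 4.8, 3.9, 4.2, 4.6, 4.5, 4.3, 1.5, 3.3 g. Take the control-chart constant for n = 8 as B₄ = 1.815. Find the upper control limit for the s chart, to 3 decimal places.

s̄ = (4.5 + 5.6 + 1.5 + 3.5 + 4.8 + 3.9 + 4.2 + 4.6 + 4.5 + 4.3 + 1.5 + 3.3) / 12 = 3.8500
UCL_s = B₄·s̄ = 1.815 × 3.8500 = 6.9877

6.988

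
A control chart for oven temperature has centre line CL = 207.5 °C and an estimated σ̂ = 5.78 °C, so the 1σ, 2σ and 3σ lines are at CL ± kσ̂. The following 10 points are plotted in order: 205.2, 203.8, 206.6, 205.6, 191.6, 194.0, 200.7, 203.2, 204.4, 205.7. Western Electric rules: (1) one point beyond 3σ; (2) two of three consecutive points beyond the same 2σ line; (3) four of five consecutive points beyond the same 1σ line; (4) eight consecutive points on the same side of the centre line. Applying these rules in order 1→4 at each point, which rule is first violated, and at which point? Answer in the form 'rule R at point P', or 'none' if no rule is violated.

rule 2 at point 6

Zone of each point (C = within 1σ̂, B = 1σ̂–2σ̂, A = 2σ̂–3σ̂, * = beyond 3σ̂; sign = side of CL): 1:-C, 2:-C, 3:-C, 4:-C, 5:-A, 6:-A, 7:-B, 8:-C, 9:-C, 10:-C
Rule 2 (two of three consecutive points beyond the same 2σ limit) is satisfied at point 6.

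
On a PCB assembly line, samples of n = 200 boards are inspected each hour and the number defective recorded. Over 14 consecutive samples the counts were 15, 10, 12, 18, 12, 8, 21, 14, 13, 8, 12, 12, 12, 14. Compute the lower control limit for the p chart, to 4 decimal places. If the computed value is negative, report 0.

0.0125

p̄ = Σdᵢ / (k·n) = 181 / (14 × 200) = 0.06464
LCL = p̄ − 3·√(p̄(1−p̄)/n) = 0.06464 − 3 × 0.01739 = 0.01248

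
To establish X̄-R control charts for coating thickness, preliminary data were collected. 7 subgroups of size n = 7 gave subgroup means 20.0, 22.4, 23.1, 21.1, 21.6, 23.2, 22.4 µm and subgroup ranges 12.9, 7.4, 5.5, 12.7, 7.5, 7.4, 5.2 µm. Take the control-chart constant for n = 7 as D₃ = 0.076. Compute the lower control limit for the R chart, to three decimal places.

R̄ = (12.9 + 7.4 + 5.5 + 12.7 + 7.5 + 7.4 + 5.2) / 7 = 58.6000 / 7 = 8.3714
LCL_R = D₃·R̄ = 0.076 × 8.3714 = 0.6362

0.636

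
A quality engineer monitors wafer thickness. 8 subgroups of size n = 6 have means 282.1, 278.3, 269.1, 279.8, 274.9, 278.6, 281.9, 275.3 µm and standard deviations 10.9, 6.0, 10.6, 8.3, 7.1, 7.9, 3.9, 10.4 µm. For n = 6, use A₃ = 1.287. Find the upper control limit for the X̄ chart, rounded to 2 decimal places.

287.97

X̄̄ = (282.1 + 278.3 + 269.1 + 279.8 + 274.9 + 278.6 + 281.9 + 275.3) / 8 = 277.5000
s̄ = (10.9 + 6.0 + 10.6 + 8.3 + 7.1 + 7.9 + 3.9 + 10.4) / 8 = 8.1375
UCL = X̄̄ + A₃·s̄ = 277.5000 + 1.287 × 8.1375 = 287.9730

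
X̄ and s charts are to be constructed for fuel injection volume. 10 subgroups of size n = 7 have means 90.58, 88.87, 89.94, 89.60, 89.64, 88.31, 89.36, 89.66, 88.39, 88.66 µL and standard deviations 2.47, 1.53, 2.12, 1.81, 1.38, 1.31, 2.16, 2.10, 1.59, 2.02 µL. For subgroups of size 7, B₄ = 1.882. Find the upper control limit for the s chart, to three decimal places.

s̄ = (2.47 + 1.53 + 2.12 + 1.81 + 1.38 + 1.31 + 2.16 + 2.10 + 1.59 + 2.02) / 10 = 1.8490
UCL_s = B₄·s̄ = 1.882 × 1.8490 = 3.4798

3.480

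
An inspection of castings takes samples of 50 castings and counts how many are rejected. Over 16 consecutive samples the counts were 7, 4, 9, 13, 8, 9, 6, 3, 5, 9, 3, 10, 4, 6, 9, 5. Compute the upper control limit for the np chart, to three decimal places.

p̄ = Σdᵢ / (k·n) = 110 / (16 × 50) = 0.13750
UCL = np̄ + 3·√(np̄(1−p̄)) = 6.8750 + 3 × √(6.8750×0.86250) = 6.8750 + 3 × 2.4351 = 14.1803

14.180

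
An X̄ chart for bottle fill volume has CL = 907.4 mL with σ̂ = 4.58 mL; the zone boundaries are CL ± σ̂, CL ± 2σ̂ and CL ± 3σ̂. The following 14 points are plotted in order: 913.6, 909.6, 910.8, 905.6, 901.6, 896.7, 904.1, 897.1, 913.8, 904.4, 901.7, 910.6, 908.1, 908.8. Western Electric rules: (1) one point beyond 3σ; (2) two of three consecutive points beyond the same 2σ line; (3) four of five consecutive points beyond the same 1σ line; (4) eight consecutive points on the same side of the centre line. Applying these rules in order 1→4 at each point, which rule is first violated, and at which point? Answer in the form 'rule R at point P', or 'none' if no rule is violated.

Zone of each point (C = within 1σ̂, B = 1σ̂–2σ̂, A = 2σ̂–3σ̂, * = beyond 3σ̂; sign = side of CL): 1:+B, 2:+C, 3:+C, 4:-C, 5:-B, 6:-A, 7:-C, 8:-A, 9:+B, 10:-C, 11:-B, 12:+C, 13:+C, 14:+C
Rule 2 (two of three consecutive points beyond the same 2σ limit) is satisfied at point 8.

rule 2 at point 8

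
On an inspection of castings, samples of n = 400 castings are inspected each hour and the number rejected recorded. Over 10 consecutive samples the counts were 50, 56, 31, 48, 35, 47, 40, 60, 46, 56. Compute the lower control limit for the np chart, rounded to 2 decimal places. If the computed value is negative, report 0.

p̄ = Σdᵢ / (k·n) = 469 / (10 × 400) = 0.11725
LCL = np̄ − 3·√(np̄(1−p̄)) = 46.9000 − 3 × 6.4344 = 27.5969

27.60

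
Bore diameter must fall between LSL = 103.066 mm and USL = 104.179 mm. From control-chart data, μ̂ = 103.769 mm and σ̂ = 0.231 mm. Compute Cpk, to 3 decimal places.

Cpu = (USL − μ̂) / (3σ̂) = (104.179 − 103.769) / (3 × 0.231) = 0.5916; Cpl = (μ̂ − LSL) / (3σ̂) = (103.769 − 103.066) / (3 × 0.231) = 1.0144; Cpk = min(Cpu, Cpl) = 0.5916

0.592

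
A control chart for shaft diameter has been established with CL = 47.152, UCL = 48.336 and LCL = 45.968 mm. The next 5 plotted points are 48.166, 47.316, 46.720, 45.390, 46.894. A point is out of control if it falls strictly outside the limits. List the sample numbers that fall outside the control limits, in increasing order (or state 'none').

Compare each point to [45.968, 48.336]: sample 4 = 45.390 < LCL.

4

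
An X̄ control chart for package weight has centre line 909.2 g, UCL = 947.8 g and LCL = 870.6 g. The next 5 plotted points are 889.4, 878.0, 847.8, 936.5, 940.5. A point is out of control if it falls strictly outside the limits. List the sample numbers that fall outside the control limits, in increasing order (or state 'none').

3

Compare each point to [870.6, 947.8]: sample 3 = 847.8 < LCL.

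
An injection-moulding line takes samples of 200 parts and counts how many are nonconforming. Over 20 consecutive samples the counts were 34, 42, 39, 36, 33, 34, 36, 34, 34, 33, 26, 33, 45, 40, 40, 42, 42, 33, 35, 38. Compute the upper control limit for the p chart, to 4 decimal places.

0.2641

p̄ = Σdᵢ / (k·n) = 729 / (20 × 200) = 0.18225
UCL = p̄ + 3·√(p̄(1−p̄)/n) = 0.18225 + 3 × √(0.18225×0.81775/200) = 0.18225 + 3 × 0.02730 = 0.26414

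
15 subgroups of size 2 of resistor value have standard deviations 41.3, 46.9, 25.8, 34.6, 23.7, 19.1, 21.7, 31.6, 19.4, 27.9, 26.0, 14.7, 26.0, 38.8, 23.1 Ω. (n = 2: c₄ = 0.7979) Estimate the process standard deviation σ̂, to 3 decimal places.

35.142

s̄ = (41.3 + 46.9 + 25.8 + 34.6 + 23.7 + 19.1 + 21.7 + 31.6 + 19.4 + 27.9 + 26.0 + 14.7 + 26.0 + 38.8 + 23.1) / 15 = 28.0400
σ̂ = s̄ / c₄ = 28.0400 / 0.7979 = 35.1422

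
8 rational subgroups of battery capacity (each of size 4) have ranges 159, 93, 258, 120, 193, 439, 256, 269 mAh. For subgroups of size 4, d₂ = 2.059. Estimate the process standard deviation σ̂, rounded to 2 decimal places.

108.49

R̄ = (159 + 93 + 258 + 120 + 193 + 439 + 256 + 269) / 8 = 223.3750
σ̂ = R̄ / d₂ = 223.3750 / 2.059 = 108.4871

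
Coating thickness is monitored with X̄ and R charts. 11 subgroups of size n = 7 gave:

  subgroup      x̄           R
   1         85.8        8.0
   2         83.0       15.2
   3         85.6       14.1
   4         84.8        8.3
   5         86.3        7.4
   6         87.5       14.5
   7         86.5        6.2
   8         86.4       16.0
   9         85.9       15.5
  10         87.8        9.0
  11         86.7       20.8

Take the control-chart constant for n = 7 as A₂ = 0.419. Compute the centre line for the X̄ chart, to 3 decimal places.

X̄̄ = (85.8 + 83.0 + 85.6 + 84.8 + 86.3 + 87.5 + 86.5 + 86.4 + 85.9 + 87.8 + 86.7) / 11 = 946.3000 / 11 = 86.0273
CL = X̄̄ = 86.0273

86.027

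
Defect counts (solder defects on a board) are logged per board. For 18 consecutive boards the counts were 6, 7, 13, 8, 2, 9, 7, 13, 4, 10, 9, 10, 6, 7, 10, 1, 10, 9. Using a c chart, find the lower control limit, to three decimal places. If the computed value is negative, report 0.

0.000

c̄ = (6 + 7 + 13 + 8 + 2 + 9 + 7 + 13 + 4 + 10 + 9 + 10 + 6 + 7 + 10 + 1 + 10 + 9) / 18 = 141 / 18 = 7.8333
LCL = c̄ − 3√c̄ = 7.8333 − 3 × 2.7988 = -0.5631 → 0 (cannot be negative)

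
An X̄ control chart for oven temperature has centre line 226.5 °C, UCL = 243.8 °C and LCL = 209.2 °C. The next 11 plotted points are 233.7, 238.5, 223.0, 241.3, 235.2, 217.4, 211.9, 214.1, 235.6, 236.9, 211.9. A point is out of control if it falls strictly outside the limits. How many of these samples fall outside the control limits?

All 11 points lie within [209.2, 243.8].

0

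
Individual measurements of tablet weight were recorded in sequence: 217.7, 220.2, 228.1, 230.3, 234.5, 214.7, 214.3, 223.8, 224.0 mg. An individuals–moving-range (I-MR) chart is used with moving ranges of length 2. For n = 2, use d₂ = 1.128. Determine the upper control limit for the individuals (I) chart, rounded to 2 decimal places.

X̄ = (217.7 + 220.2 + 228.1 + 230.3 + 234.5 + 214.7 + 214.3 + 223.8 + 224.0) / 9 = 223.0667
Moving ranges: 2.5, 7.9, 2.2, 4.2, 19.8, 0.4, 9.5, 0.2; M̄R̄ = 46.7000 / 8 = 5.8375
UCL = X̄ + 3·M̄R̄/d₂ = 223.0667 + 3 × 5.8375 / 1.128 = 238.5919

238.59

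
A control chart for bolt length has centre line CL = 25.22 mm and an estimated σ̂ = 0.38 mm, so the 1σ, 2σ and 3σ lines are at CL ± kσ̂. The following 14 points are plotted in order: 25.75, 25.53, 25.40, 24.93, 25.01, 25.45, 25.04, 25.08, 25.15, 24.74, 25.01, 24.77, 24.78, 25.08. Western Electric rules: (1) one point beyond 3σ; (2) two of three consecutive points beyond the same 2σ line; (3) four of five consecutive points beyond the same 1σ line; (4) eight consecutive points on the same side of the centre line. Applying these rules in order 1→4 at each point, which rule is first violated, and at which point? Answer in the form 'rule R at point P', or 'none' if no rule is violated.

Zone of each point (C = within 1σ̂, B = 1σ̂–2σ̂, A = 2σ̂–3σ̂, * = beyond 3σ̂; sign = side of CL): 1:+B, 2:+C, 3:+C, 4:-C, 5:-C, 6:+C, 7:-C, 8:-C, 9:-C, 10:-B, 11:-C, 12:-B, 13:-B, 14:-C
Rule 4 (eight consecutive points on the same side of the centre line) is satisfied at point 14.

rule 4 at point 14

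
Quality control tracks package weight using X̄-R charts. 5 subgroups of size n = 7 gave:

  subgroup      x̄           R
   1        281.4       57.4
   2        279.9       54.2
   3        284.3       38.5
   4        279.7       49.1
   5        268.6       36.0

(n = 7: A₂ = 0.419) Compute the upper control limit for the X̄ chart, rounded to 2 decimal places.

X̄̄ = (281.4 + 279.9 + 284.3 + 279.7 + 268.6) / 5 = 1393.9000 / 5 = 278.7800
R̄ = (57.4 + 54.2 + 38.5 + 49.1 + 36.0) / 5 = 235.2000 / 5 = 47.0400
UCL = X̄̄ + A₂·R̄ = 278.7800 + 0.419 × 47.0400 = 298.4898

298.49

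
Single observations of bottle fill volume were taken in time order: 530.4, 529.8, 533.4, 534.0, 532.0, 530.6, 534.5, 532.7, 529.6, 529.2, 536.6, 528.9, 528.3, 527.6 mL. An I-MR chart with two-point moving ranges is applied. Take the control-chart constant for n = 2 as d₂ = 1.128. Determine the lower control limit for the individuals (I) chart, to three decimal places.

X̄ = (530.4 + 529.8 + 533.4 + 534.0 + 532.0 + 530.6 + 534.5 + 532.7 + 529.6 + 529.2 + 536.6 + 528.9 + 528.3 + 527.6) / 14 = 531.2571
Moving ranges: 0.6, 3.6, 0.6, 2.0, 1.4, 3.9, 1.8, 3.1, 0.4, 7.4, 7.7, 0.6, 0.7; M̄R̄ = 33.8000 / 13 = 2.6000
LCL = X̄ − 3·M̄R̄/d₂ = 531.2571 − 3 × 2.6000 / 1.128 = 524.3422

524.342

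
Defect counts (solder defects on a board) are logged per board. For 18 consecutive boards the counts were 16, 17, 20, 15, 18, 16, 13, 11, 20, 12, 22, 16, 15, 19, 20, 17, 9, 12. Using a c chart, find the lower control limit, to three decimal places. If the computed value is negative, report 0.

c̄ = (16 + 17 + 20 + 15 + 18 + 16 + 13 + 11 + 20 + 12 + 22 + 16 + 15 + 19 + 20 + 17 + 9 + 12) / 18 = 288 / 18 = 16.0000
LCL = c̄ − 3√c̄ = 16.0000 − 3 × 4.0000 = 4.0000

4.000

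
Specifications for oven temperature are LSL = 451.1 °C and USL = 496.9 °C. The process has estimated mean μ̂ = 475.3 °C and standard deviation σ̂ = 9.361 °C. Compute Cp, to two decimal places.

0.82

Cp = (USL − LSL) / (6σ̂) = (496.9 − 451.1) / (6 × 9.361) = 45.8000 / 56.1660 = 0.8154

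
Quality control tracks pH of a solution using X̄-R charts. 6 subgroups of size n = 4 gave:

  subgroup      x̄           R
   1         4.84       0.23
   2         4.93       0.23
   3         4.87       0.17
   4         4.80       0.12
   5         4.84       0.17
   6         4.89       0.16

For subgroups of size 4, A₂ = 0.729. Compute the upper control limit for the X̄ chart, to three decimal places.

4.993

X̄̄ = (4.84 + 4.93 + 4.87 + 4.80 + 4.84 + 4.89) / 6 = 29.1700 / 6 = 4.8617
R̄ = (0.23 + 0.23 + 0.17 + 0.12 + 0.17 + 0.16) / 6 = 1.0800 / 6 = 0.1800
UCL = X̄̄ + A₂·R̄ = 4.8617 + 0.729 × 0.1800 = 4.9929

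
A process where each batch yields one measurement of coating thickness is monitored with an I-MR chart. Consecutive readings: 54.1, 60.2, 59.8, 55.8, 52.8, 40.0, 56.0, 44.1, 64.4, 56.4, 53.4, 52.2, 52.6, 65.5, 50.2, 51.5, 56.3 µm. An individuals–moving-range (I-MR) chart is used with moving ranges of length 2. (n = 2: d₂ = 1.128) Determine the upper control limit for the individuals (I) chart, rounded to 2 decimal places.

X̄ = (54.1 + 60.2 + 59.8 + 55.8 + 52.8 + 40.0 + 56.0 + 44.1 + 64.4 + 56.4 + 53.4 + 52.2 + 52.6 + 65.5 + 50.2 + 51.5 + 56.3) / 17 = 54.4294
Moving ranges: 6.1, 0.4, 4.0, 3.0, 12.8, 16.0, 11.9, 20.3, 8.0, 3.0, 1.2, 0.4, 12.9, 15.3, 1.3, 4.8; M̄R̄ = 121.4000 / 16 = 7.5875
UCL = X̄ + 3·M̄R̄/d₂ = 54.4294 + 3 × 7.5875 / 1.128 = 74.6089

74.61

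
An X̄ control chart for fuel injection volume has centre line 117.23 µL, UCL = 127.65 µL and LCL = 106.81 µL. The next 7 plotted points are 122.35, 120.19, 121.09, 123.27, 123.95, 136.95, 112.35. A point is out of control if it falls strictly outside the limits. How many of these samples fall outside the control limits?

Compare each point to [106.81, 127.65]: sample 6 = 136.95 > UCL.

1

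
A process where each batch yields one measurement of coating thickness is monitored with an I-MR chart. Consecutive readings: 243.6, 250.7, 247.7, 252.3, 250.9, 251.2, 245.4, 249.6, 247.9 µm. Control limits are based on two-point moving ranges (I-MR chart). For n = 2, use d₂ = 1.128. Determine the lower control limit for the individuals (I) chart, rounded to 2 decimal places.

X̄ = (243.6 + 250.7 + 247.7 + 252.3 + 250.9 + 251.2 + 245.4 + 249.6 + 247.9) / 9 = 248.8111
Moving ranges: 7.1, 3.0, 4.6, 1.4, 0.3, 5.8, 4.2, 1.7; M̄R̄ = 28.1000 / 8 = 3.5125
LCL = X̄ − 3·M̄R̄/d₂ = 248.8111 − 3 × 3.5125 / 1.128 = 239.4694

239.47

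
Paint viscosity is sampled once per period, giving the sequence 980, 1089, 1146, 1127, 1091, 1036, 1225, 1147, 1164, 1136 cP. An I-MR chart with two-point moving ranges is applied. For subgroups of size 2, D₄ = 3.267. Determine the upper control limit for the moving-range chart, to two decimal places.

Moving ranges: 109, 57, 19, 36, 55, 189, 78, 17, 28; M̄R̄ = 588.0000 / 9 = 65.3333
UCL_MR = D₄·M̄R̄ = 3.267 × 65.3333 = 213.4440

213.44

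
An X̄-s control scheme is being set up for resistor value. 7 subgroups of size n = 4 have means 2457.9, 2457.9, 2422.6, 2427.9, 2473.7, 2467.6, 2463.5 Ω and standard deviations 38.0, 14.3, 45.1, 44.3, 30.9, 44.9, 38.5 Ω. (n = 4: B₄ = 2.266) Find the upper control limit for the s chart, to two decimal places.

82.87

s̄ = (38.0 + 14.3 + 45.1 + 44.3 + 30.9 + 44.9 + 38.5) / 7 = 36.5714
UCL_s = B₄·s̄ = 2.266 × 36.5714 = 82.8709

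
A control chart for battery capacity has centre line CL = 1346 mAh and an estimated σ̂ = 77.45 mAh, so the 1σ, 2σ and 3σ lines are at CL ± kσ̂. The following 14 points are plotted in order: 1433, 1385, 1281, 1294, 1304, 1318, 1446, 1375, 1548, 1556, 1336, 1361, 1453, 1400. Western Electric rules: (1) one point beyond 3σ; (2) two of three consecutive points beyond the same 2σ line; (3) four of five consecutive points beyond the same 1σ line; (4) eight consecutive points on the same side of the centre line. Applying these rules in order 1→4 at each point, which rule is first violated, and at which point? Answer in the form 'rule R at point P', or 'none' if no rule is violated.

rule 2 at point 10

Zone of each point (C = within 1σ̂, B = 1σ̂–2σ̂, A = 2σ̂–3σ̂, * = beyond 3σ̂; sign = side of CL): 1:+B, 2:+C, 3:-C, 4:-C, 5:-C, 6:-C, 7:+B, 8:+C, 9:+A, 10:+A, 11:-C, 12:+C, 13:+B, 14:+C
Rule 2 (two of three consecutive points beyond the same 2σ limit) is satisfied at point 10.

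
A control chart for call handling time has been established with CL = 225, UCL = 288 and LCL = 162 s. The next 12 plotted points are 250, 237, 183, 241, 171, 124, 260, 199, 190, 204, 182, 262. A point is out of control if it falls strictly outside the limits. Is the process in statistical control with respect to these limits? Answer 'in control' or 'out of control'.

Compare each point to [162, 288]: sample 6 = 124 < LCL.

out of control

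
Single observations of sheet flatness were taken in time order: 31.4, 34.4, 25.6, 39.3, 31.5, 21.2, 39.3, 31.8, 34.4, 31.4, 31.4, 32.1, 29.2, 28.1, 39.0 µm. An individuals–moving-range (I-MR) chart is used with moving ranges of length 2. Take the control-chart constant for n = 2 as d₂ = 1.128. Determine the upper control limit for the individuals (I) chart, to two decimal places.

X̄ = (31.4 + 34.4 + 25.6 + 39.3 + 31.5 + 21.2 + 39.3 + 31.8 + 34.4 + 31.4 + 31.4 + 32.1 + 29.2 + 28.1 + 39.0) / 15 = 32.0067
Moving ranges: 3.0, 8.8, 13.7, 7.8, 10.3, 18.1, 7.5, 2.6, 3.0, 0.0, 0.7, 2.9, 1.1, 10.9; M̄R̄ = 90.4000 / 14 = 6.4571
UCL = X̄ + 3·M̄R̄/d₂ = 32.0067 + 3 × 6.4571 / 1.128 = 49.1799

49.18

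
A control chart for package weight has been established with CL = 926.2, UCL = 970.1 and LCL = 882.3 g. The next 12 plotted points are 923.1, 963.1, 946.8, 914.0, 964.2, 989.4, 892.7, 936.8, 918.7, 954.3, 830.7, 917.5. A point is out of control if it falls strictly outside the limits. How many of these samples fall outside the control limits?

2

Compare each point to [882.3, 970.1]: sample 6 = 989.4 > UCL; sample 11 = 830.7 < LCL.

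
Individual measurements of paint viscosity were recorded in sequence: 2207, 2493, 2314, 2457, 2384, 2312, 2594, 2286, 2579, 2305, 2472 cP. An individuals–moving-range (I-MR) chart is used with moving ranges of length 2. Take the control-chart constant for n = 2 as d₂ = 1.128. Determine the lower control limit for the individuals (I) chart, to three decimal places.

X̄ = (2207 + 2493 + 2314 + 2457 + 2384 + 2312 + 2594 + 2286 + 2579 + 2305 + 2472) / 11 = 2400.2727
Moving ranges: 286, 179, 143, 73, 72, 282, 308, 293, 274, 167; M̄R̄ = 2077.0000 / 10 = 207.7000
LCL = X̄ − 3·M̄R̄/d₂ = 2400.2727 − 3 × 207.7000 / 1.128 = 1847.8791

1847.879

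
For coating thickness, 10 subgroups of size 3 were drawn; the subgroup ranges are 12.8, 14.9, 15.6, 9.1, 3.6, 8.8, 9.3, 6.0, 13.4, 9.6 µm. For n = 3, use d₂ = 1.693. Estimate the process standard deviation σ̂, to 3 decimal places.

6.090

R̄ = (12.8 + 14.9 + 15.6 + 9.1 + 3.6 + 8.8 + 9.3 + 6.0 + 13.4 + 9.6) / 10 = 10.3100
σ̂ = R̄ / d₂ = 10.3100 / 1.693 = 6.0898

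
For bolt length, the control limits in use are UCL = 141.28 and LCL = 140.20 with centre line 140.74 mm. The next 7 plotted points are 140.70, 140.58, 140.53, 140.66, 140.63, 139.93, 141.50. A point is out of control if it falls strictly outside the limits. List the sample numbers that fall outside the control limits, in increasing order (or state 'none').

6, 7

Compare each point to [140.20, 141.28]: sample 6 = 139.93 < LCL; sample 7 = 141.50 > UCL.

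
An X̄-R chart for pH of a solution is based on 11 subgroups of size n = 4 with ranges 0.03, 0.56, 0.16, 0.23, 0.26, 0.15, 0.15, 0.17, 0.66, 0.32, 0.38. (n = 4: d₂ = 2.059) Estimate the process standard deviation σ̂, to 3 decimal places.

0.136

R̄ = (0.03 + 0.56 + 0.16 + 0.23 + 0.26 + 0.15 + 0.15 + 0.17 + 0.66 + 0.32 + 0.38) / 11 = 0.2791
σ̂ = R̄ / d₂ = 0.2791 / 2.059 = 0.1355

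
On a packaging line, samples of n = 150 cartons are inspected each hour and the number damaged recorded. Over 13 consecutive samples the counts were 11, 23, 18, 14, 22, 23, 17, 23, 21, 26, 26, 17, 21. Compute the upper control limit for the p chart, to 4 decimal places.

0.2179

p̄ = Σdᵢ / (k·n) = 262 / (13 × 150) = 0.13436
UCL = p̄ + 3·√(p̄(1−p̄)/n) = 0.13436 + 3 × √(0.13436×0.86564/150) = 0.13436 + 3 × 0.02785 = 0.21790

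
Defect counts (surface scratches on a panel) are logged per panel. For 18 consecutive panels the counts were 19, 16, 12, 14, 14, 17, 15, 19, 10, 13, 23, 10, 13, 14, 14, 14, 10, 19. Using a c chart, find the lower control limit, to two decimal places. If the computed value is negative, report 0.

c̄ = (19 + 16 + 12 + 14 + 14 + 17 + 15 + 19 + 10 + 13 + 23 + 10 + 13 + 14 + 14 + 14 + 10 + 19) / 18 = 266 / 18 = 14.7778
LCL = c̄ − 3√c̄ = 14.7778 − 3 × 3.8442 = 3.2452

3.25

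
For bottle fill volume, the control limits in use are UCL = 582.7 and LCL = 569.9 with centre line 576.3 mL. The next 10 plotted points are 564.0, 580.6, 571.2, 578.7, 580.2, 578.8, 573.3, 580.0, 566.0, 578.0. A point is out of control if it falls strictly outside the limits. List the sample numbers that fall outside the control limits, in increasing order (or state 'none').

Compare each point to [569.9, 582.7]: sample 1 = 564.0 < LCL; sample 9 = 566.0 < LCL.

1, 9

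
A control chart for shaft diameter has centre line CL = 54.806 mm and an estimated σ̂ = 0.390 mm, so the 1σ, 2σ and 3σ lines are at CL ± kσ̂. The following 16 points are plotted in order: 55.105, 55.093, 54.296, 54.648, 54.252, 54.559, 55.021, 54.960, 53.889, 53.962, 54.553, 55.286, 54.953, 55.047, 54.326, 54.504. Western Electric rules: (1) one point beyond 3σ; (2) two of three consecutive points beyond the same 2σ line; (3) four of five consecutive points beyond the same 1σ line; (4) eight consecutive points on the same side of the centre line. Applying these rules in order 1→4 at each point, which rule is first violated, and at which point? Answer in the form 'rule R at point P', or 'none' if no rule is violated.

Zone of each point (C = within 1σ̂, B = 1σ̂–2σ̂, A = 2σ̂–3σ̂, * = beyond 3σ̂; sign = side of CL): 1:+C, 2:+C, 3:-B, 4:-C, 5:-B, 6:-C, 7:+C, 8:+C, 9:-A, 10:-A, 11:-C, 12:+B, 13:+C, 14:+C, 15:-B, 16:-C
Rule 2 (two of three consecutive points beyond the same 2σ limit) is satisfied at point 10.

rule 2 at point 10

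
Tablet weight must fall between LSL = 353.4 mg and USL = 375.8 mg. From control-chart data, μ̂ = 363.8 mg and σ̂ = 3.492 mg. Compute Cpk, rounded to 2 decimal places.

0.99

Cpu = (USL − μ̂) / (3σ̂) = (375.8 − 363.8) / (3 × 3.492) = 1.1455; Cpl = (μ̂ − LSL) / (3σ̂) = (363.8 − 353.4) / (3 × 3.492) = 0.9927; Cpk = min(Cpu, Cpl) = 0.9927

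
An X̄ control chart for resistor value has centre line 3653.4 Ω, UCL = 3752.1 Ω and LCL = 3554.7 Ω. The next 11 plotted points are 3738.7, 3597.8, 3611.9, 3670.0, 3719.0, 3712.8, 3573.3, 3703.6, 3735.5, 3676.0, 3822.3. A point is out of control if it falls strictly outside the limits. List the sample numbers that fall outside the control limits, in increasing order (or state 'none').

11

Compare each point to [3554.7, 3752.1]: sample 11 = 3822.3 > UCL.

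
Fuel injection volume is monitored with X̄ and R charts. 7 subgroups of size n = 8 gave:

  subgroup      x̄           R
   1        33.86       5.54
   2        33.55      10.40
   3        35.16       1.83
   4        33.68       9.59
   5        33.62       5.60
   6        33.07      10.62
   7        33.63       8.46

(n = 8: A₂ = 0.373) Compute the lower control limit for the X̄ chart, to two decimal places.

31.02

X̄̄ = (33.86 + 33.55 + 35.16 + 33.68 + 33.62 + 33.07 + 33.63) / 7 = 236.5700 / 7 = 33.7957
R̄ = (5.54 + 10.40 + 1.83 + 9.59 + 5.60 + 10.62 + 8.46) / 7 = 52.0400 / 7 = 7.4343
LCL = X̄̄ − A₂·R̄ = 33.7957 − 0.373 × 7.4343 = 31.0227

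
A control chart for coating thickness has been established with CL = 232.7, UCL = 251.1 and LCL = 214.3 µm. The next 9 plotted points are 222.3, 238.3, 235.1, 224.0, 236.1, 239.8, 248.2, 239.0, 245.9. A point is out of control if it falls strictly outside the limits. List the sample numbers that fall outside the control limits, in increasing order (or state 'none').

none

All 9 points lie within [214.3, 251.1].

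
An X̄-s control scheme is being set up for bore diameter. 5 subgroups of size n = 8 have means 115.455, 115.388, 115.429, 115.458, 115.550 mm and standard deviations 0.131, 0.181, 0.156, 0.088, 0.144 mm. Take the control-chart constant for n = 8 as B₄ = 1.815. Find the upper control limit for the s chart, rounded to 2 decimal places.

s̄ = (0.131 + 0.181 + 0.156 + 0.088 + 0.144) / 5 = 0.1400
UCL_s = B₄·s̄ = 1.815 × 0.1400 = 0.2541

0.25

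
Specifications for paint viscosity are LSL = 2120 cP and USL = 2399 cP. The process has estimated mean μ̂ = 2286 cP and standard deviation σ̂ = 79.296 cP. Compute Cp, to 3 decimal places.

0.586

Cp = (USL − LSL) / (6σ̂) = (2399 − 2120) / (6 × 79.296) = 279.0000 / 475.7760 = 0.5864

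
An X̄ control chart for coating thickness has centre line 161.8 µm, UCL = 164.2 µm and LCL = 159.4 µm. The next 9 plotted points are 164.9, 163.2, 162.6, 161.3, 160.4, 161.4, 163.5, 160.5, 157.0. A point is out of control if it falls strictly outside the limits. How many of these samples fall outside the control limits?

Compare each point to [159.4, 164.2]: sample 1 = 164.9 > UCL; sample 9 = 157.0 < LCL.

2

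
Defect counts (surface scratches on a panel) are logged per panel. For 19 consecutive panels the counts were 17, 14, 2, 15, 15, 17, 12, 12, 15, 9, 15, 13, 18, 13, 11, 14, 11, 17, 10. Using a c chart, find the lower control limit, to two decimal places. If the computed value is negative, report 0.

2.28

c̄ = (17 + 14 + 2 + 15 + 15 + 17 + 12 + 12 + 15 + 9 + 15 + 13 + 18 + 13 + 11 + 14 + 11 + 17 + 10) / 19 = 250 / 19 = 13.1579
LCL = c̄ − 3√c̄ = 13.1579 − 3 × 3.6274 = 2.2758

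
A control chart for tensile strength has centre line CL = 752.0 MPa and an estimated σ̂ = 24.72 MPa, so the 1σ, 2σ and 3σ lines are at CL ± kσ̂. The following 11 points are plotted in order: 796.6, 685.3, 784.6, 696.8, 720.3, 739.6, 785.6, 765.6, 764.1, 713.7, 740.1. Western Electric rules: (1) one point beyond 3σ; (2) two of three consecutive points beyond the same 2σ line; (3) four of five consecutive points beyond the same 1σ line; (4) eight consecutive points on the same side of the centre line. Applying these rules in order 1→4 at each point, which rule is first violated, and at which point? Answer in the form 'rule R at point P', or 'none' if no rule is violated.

Zone of each point (C = within 1σ̂, B = 1σ̂–2σ̂, A = 2σ̂–3σ̂, * = beyond 3σ̂; sign = side of CL): 1:+B, 2:-A, 3:+B, 4:-A, 5:-B, 6:-C, 7:+B, 8:+C, 9:+C, 10:-B, 11:-C
Rule 2 (two of three consecutive points beyond the same 2σ limit) is satisfied at point 4.

rule 2 at point 4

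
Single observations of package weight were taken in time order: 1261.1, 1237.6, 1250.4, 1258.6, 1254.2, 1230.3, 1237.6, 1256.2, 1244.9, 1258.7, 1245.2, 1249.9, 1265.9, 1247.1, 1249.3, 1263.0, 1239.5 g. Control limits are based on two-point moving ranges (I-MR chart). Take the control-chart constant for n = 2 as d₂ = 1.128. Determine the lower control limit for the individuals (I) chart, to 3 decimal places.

1214.033

X̄ = (1261.1 + 1237.6 + 1250.4 + 1258.6 + 1254.2 + 1230.3 + 1237.6 + 1256.2 + 1244.9 + 1258.7 + 1245.2 + 1249.9 + 1265.9 + 1247.1 + 1249.3 + 1263.0 + 1239.5) / 17 = 1249.9706
Moving ranges: 23.5, 12.8, 8.2, 4.4, 23.9, 7.3, 18.6, 11.3, 13.8, 13.5, 4.7, 16.0, 18.8, 2.2, 13.7, 23.5; M̄R̄ = 216.2000 / 16 = 13.5125
LCL = X̄ − 3·M̄R̄/d₂ = 1249.9706 − 3 × 13.5125 / 1.128 = 1214.0331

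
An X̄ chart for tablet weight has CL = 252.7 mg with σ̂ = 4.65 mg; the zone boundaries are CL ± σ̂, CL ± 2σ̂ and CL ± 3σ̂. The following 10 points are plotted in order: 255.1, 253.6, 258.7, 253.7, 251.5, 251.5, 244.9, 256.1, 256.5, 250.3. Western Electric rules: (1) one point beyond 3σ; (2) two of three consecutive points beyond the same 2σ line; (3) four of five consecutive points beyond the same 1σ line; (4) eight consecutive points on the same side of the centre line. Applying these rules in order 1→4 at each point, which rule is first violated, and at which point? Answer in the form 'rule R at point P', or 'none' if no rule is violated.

Zone of each point (C = within 1σ̂, B = 1σ̂–2σ̂, A = 2σ̂–3σ̂, * = beyond 3σ̂; sign = side of CL): 1:+C, 2:+C, 3:+B, 4:+C, 5:-C, 6:-C, 7:-B, 8:+C, 9:+C, 10:-C
No rule fires across all 10 points.

none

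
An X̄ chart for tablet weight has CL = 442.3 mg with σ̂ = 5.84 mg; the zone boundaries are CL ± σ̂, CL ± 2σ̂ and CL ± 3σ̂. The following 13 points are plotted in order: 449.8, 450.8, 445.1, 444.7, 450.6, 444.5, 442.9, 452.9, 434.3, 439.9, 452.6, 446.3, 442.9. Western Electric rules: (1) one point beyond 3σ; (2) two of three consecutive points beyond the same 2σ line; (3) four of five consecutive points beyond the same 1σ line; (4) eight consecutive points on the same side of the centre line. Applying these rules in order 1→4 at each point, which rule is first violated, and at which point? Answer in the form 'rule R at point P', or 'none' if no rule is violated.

rule 4 at point 8

Zone of each point (C = within 1σ̂, B = 1σ̂–2σ̂, A = 2σ̂–3σ̂, * = beyond 3σ̂; sign = side of CL): 1:+B, 2:+B, 3:+C, 4:+C, 5:+B, 6:+C, 7:+C, 8:+B, 9:-B, 10:-C, 11:+B, 12:+C, 13:+C
Rule 4 (eight consecutive points on the same side of the centre line) is satisfied at point 8.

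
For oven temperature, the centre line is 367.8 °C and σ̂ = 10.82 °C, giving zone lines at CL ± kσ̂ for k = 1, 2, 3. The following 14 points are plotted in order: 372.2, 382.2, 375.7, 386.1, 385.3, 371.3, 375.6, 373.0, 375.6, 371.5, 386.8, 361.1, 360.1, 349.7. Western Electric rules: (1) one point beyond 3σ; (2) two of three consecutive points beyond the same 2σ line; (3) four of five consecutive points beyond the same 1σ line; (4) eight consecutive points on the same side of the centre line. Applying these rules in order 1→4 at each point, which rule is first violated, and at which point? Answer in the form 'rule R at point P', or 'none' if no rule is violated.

Zone of each point (C = within 1σ̂, B = 1σ̂–2σ̂, A = 2σ̂–3σ̂, * = beyond 3σ̂; sign = side of CL): 1:+C, 2:+B, 3:+C, 4:+B, 5:+B, 6:+C, 7:+C, 8:+C, 9:+C, 10:+C, 11:+B, 12:-C, 13:-C, 14:-B
Rule 4 (eight consecutive points on the same side of the centre line) is satisfied at point 8.

rule 4 at point 8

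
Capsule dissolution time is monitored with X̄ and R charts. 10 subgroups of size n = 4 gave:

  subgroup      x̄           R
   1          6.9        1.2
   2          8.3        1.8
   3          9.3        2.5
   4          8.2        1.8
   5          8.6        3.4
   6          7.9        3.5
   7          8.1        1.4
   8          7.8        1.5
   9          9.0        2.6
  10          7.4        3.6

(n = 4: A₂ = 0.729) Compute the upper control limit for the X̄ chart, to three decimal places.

9.849

X̄̄ = (6.9 + 8.3 + 9.3 + 8.2 + 8.6 + 7.9 + 8.1 + 7.8 + 9.0 + 7.4) / 10 = 81.5000 / 10 = 8.1500
R̄ = (1.2 + 1.8 + 2.5 + 1.8 + 3.4 + 3.5 + 1.4 + 1.5 + 2.6 + 3.6) / 10 = 23.3000 / 10 = 2.3300
UCL = X̄̄ + A₂·R̄ = 8.1500 + 0.729 × 2.3300 = 9.8486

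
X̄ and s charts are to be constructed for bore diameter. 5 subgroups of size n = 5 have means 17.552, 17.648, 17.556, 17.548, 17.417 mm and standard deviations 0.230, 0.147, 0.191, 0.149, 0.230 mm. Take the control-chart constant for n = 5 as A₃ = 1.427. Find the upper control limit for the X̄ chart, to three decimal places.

X̄̄ = (17.552 + 17.648 + 17.556 + 17.548 + 17.417) / 5 = 17.5442
s̄ = (0.230 + 0.147 + 0.191 + 0.149 + 0.230) / 5 = 0.1894
UCL = X̄̄ + A₃·s̄ = 17.5442 + 1.427 × 0.1894 = 17.8145

17.814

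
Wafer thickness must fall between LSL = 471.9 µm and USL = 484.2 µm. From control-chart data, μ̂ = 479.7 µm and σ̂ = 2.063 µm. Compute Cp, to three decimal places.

Cp = (USL − LSL) / (6σ̂) = (484.2 − 471.9) / (6 × 2.063) = 12.3000 / 12.3780 = 0.9937

0.994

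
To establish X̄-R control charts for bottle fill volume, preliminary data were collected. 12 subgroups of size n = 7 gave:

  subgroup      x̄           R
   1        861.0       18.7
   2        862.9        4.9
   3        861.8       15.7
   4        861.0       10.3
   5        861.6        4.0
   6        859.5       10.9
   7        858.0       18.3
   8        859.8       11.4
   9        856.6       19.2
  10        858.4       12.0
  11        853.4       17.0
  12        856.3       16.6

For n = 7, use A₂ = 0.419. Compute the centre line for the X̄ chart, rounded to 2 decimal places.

X̄̄ = (861.0 + 862.9 + 861.8 + 861.0 + 861.6 + 859.5 + 858.0 + 859.8 + 856.6 + 858.4 + 853.4 + 856.3) / 12 = 10310.3000 / 12 = 859.1917
CL = X̄̄ = 859.1917

859.19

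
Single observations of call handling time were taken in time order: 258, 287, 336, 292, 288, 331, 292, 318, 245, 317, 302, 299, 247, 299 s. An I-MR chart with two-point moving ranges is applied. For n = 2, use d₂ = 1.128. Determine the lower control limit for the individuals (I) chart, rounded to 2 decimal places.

X̄ = (258 + 287 + 336 + 292 + 288 + 331 + 292 + 318 + 245 + 317 + 302 + 299 + 247 + 299) / 14 = 293.6429
Moving ranges: 29, 49, 44, 4, 43, 39, 26, 73, 72, 15, 3, 52, 52; M̄R̄ = 501.0000 / 13 = 38.5385
LCL = X̄ − 3·M̄R̄/d₂ = 293.6429 − 3 × 38.5385 / 1.128 = 191.1469

191.15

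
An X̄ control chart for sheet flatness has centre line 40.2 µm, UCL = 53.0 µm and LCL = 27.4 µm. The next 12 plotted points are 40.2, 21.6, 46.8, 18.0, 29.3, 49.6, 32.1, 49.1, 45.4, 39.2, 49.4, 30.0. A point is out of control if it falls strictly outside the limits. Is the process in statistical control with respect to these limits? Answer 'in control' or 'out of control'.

Compare each point to [27.4, 53.0]: sample 2 = 21.6 < LCL; sample 4 = 18.0 < LCL.

out of control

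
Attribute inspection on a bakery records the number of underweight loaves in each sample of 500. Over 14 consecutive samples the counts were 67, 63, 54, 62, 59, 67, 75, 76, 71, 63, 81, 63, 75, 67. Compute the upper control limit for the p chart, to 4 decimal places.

p̄ = Σdᵢ / (k·n) = 943 / (14 × 500) = 0.13471
UCL = p̄ + 3·√(p̄(1−p̄)/n) = 0.13471 + 3 × √(0.13471×0.86529/500) = 0.13471 + 3 × 0.01527 = 0.18052

0.1805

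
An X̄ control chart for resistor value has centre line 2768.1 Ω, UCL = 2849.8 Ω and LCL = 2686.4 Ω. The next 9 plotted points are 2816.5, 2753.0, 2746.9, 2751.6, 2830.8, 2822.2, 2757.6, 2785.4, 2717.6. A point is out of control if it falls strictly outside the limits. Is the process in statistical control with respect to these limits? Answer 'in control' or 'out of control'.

in control

All 9 points lie within [2686.4, 2849.8].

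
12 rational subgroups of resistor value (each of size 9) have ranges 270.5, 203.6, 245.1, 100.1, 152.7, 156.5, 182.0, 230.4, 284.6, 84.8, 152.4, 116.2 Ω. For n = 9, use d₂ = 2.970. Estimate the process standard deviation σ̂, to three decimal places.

61.136

R̄ = (270.5 + 203.6 + 245.1 + 100.1 + 152.7 + 156.5 + 182.0 + 230.4 + 284.6 + 84.8 + 152.4 + 116.2) / 12 = 181.5750
σ̂ = R̄ / d₂ = 181.5750 / 2.970 = 61.1364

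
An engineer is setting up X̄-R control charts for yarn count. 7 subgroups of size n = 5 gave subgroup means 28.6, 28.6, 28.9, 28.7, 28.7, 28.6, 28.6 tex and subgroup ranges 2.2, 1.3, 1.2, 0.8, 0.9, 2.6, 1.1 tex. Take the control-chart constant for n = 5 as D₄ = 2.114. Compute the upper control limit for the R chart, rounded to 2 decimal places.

3.05

R̄ = (2.2 + 1.3 + 1.2 + 0.8 + 0.9 + 2.6 + 1.1) / 7 = 10.1000 / 7 = 1.4429
UCL_R = D₄·R̄ = 2.114 × 1.4429 = 3.0502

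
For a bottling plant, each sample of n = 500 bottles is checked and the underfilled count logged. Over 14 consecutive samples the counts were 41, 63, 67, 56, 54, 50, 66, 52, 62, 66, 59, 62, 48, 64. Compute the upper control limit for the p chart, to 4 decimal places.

p̄ = Σdᵢ / (k·n) = 810 / (14 × 500) = 0.11571
UCL = p̄ + 3·√(p̄(1−p̄)/n) = 0.11571 + 3 × √(0.11571×0.88429/500) = 0.11571 + 3 × 0.01431 = 0.15863

0.1586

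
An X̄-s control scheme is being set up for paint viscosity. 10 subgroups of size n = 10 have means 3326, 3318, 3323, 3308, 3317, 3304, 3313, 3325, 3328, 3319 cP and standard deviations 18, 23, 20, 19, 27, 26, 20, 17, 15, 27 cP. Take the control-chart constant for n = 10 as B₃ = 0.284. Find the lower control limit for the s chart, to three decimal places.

6.021

s̄ = (18 + 23 + 20 + 19 + 27 + 26 + 20 + 17 + 15 + 27) / 10 = 21.2000
LCL_s = B₃·s̄ = 0.284 × 21.2000 = 6.0208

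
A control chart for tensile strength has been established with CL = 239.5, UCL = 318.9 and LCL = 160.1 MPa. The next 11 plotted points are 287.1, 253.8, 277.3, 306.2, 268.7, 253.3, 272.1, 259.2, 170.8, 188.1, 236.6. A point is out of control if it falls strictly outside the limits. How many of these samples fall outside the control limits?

0

All 11 points lie within [160.1, 318.9].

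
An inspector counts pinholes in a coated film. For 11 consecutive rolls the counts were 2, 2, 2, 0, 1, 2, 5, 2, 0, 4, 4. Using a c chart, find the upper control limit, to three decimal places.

c̄ = (2 + 2 + 2 + 0 + 1 + 2 + 5 + 2 + 0 + 4 + 4) / 11 = 24 / 11 = 2.1818
UCL = c̄ + 3√c̄ = 2.1818 + 3 × √2.1818 = 2.1818 + 3 × 1.4771 = 6.6131

6.613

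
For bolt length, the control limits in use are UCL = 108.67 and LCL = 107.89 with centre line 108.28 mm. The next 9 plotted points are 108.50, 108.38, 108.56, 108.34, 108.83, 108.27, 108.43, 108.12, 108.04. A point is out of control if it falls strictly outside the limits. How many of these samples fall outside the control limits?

Compare each point to [107.89, 108.67]: sample 5 = 108.83 > UCL.

1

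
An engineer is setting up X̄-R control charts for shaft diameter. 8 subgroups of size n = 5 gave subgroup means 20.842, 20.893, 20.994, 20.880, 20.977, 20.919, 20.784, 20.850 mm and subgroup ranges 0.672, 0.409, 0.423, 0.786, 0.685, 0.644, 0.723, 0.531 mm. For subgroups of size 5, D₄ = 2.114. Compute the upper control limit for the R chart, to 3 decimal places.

1.288

R̄ = (0.672 + 0.409 + 0.423 + 0.786 + 0.685 + 0.644 + 0.723 + 0.531) / 8 = 4.8730 / 8 = 0.6091
UCL_R = D₄·R̄ = 2.114 × 0.6091 = 1.2877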